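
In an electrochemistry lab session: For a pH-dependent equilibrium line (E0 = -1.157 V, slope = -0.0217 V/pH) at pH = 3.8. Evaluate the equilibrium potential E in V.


Apply the Pourbaix line equation: E = E0 + slope*pH
E = -1.157 + (-0.0217)*3.8 = -1.157 + (-0.08246) = -1.23946 V
Rounded to 4 decimal places: E = -1.2395 V

-1.2395 V


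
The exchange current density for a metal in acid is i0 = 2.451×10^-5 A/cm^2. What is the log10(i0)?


i0 = 2.451×10^-5 A/cm^2
log10(i0) = -4.611

-4.611


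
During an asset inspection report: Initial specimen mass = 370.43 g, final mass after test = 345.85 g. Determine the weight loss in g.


Weight loss = initial − final
WL = 370.43 − 345.85 = 24.58 g

24.58 g


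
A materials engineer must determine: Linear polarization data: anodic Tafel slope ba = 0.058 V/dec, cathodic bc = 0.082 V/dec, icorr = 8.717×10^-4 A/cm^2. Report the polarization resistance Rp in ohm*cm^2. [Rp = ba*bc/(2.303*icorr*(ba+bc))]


Apply the Stern-Geary equation: Rp = ba*bc / (2.303*icorr*(ba+bc))
ba*bc = 0.058*0.082 = 0.004756
ba+bc = 0.14; 2.303*icorr*(ba+bc) = 2.303*8.717×10^-4*0.14 = 2.8105351×10^-4
Rp = 0.004756 / 2.8105351×10^-4 = 16.9 ohm*cm^2

16.9 ohm*cm^2


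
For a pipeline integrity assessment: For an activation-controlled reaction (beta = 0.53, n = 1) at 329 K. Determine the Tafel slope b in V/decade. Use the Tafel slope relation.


Apply the Tafel slope relation: b = 2.303*R*T/(beta*n*F)
Numerator: 2.303 * 8.314 * 329 = 6299.41
Denominator: 0.53 * 1 * 96485 = 51137.05
b = 6299.41 / 51137.05 = 0.1232 V/decade

0.1232 V/decade


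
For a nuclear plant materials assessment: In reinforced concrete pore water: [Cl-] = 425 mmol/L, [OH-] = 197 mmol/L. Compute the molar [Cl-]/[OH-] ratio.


Threshold parameter = [Cl-] / [OH-] (molar basis; both in mmol/L, so units cancel)
Ratio = 425 / 197 = 2.16

2.16


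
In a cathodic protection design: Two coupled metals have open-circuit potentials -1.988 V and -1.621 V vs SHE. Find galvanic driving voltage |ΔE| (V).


Driving voltage is the absolute potential difference.
|ΔE| = |-1.988 − (-1.621)| = 0.367 V

0.367 V


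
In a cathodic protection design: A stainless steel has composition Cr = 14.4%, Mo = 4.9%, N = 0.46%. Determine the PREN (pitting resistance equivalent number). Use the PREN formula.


Apply the PREN formula: PREN = Cr + 3.3*Mo + 16*N
PREN = 14.4 + 3.3*4.9 + 16*0.46
PREN = 14.4 + 16.17 + 7.36 = 37.93

37.93


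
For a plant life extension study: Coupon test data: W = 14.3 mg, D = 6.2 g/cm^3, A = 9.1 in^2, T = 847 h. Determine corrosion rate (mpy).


Apply the mpy weight-loss relation: CR = 534 * W / (D * A * T)
Numerator: 534 * 14.3 = 7636.2
Denominator: 6.2 * 9.1 * 847 = 47787.74
CR = 7636.2 / 47787.74 = 0.16 mpy

0.16 mpy


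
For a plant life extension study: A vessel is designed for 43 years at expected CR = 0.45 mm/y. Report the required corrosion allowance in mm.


Corrosion allowance = CR × design life
CA = 0.45 * 43 = 19.35 mm

19.35 mm


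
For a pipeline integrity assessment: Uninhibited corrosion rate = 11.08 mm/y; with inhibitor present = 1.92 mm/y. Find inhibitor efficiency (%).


Apply the inhibitor-efficiency definition: IE = (CR_blank − CR_inh)/CR_blank × 100
IE = (11.08 − 1.92) / 11.08 × 100
IE = 9.16 / 11.08 × 100 = 82.7 %

82.7 %


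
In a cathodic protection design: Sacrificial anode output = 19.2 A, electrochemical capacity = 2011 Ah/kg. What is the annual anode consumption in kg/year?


Annual consumption = current * hours per year / capacity
Rate = 19.2 * 8760 / 2011 = 83.6 kg/year

83.6 kg/year


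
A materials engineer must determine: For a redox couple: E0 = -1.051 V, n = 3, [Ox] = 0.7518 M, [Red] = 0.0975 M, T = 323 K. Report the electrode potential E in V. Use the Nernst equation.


Apply the Nernst equation: E = E0 + (RT/nF)*ln([Ox]/[Red])
Step 1: RT/nF = 8.314*323/(3*96485) = 0.00927751 V
Step 2: [Ox]/[Red] = 0.7518/0.0975 = 7.710769
Step 3: ln(7.710769) = 2.042618
Step 4: correction = 0.00927751 * 2.042618 = 0.019 V
E = -1.051 + 0.019 = -1.032 V

-1.032 V


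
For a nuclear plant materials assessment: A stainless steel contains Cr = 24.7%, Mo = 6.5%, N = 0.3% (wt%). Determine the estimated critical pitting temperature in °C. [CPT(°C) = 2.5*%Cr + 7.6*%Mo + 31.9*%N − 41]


Apply the ASTM G48 empirical CPT estimate: CPT(°C) = 2.5*%Cr + 7.6*%Mo + 31.9*%N − 41
2.5*24.7 = 61.75; 7.6*6.5 = 49.4; 31.9*0.3 = 9.57
CPT = 61.75 + 49.4 + 9.57 − 41 = 79.72 °C
Rounded to 0.1 °C: CPT ≈ 79.7 °C

79.7 °C


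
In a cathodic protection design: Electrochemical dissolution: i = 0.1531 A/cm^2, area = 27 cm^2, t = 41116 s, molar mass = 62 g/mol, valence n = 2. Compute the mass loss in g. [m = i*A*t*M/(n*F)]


Apply Faraday's law: m = i*A*t*M / (n*F)
Total charge passed Q = i*A*t = 0.1531*27*41116 = 169961.2092 C
m = Q*M/(n*F) = 169961.2092*62/(2*96485) = 54.60743 g

54.60743 g


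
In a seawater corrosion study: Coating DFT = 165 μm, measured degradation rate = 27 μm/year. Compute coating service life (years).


Service life = thickness / degradation rate
Life = 165 / 27 = 6.1 years

6.1 years


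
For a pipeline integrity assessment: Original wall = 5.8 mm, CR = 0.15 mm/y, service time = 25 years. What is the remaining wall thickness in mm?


Remaining wall = original − CR × time
t = 5.8 − 0.15*25 = 5.8 − 3.75 = 2.05 mm

2.05 mm


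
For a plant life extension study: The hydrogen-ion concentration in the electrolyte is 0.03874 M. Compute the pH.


pH = −log10[H+]
pH = −log10(0.03874) = 1.41

1.41


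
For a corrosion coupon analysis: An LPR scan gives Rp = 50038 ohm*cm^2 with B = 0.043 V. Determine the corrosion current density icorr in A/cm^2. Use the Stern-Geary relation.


Apply the Stern-Geary relation: icorr = B / Rp
icorr = 0.043 / 50038 = 8.593×10^-7 A/cm^2

8.593×10^-7 A/cm^2


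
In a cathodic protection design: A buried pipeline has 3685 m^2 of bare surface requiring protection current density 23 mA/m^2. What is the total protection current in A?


I = area * current density, then convert mA → A (÷1000)
I = 3685 * 23 / 1000 = 84.76 A

84.76 A


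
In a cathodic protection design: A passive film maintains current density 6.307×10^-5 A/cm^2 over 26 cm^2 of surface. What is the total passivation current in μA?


I = i_pass * A, then convert A → μA (×10^6)
I = 6.307×10^-5 * 26 * 10^6 = 1639.82 μA

1639.82 μA


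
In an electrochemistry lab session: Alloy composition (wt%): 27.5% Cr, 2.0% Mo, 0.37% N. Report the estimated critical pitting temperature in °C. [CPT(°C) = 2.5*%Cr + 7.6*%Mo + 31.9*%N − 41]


Apply the ASTM G48 empirical CPT estimate: CPT(°C) = 2.5*%Cr + 7.6*%Mo + 31.9*%N − 41
2.5*27.5 = 68.75; 7.6*2.0 = 15.2; 31.9*0.37 = 11.803
CPT = 68.75 + 15.2 + 11.803 − 41 = 54.753 °C
Rounded to 0.1 °C: CPT ≈ 54.8 °C

54.8 °C


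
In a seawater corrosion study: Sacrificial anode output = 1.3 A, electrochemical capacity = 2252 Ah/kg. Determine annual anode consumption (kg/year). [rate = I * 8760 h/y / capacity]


Annual consumption = current * hours per year / capacity
Rate = 1.3 * 8760 / 2252 = 5.1 kg/year

5.1 kg/year


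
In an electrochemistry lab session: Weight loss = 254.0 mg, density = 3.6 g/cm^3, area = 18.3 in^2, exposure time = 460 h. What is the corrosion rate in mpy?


Apply the mpy weight-loss relation: CR = 534 * W / (D * A * T)
Numerator: 534 * 254.0 = 135636.0
Denominator: 3.6 * 18.3 * 460 = 30304.8
CR = 135636.0 / 30304.8 = 4.4757 mpy

4.4757 mpy


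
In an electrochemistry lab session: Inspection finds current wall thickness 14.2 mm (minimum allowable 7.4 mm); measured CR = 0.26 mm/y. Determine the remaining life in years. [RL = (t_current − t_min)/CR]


Apply the remaining-life relation: RL = (t_current − t_min) / CR
RL = (14.2 − 7.4) / 0.26 = 6.8 / 0.26 = 26.2 years

26.2 years


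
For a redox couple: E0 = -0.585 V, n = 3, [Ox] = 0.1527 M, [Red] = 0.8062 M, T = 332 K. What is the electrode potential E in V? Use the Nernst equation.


Apply the Nernst equation: E = E0 + (RT/nF)*ln([Ox]/[Red])
Step 1: RT/nF = 8.314*332/(3*96485) = 0.00953602 V
Step 2: [Ox]/[Red] = 0.1527/0.8062 = 0.189407
Step 3: ln(0.189407) = -1.663857
Step 4: correction = 0.00953602 * -1.663857 = -0.016 V
E = -0.585 + -0.016 = -0.601 V

-0.601 V


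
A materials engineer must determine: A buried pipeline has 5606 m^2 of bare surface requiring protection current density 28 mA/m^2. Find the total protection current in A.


I = area * current density, then convert mA → A (÷1000)
I = 5606 * 28 / 1000 = 156.97 A

156.97 A


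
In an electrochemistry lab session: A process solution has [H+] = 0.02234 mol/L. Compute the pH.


pH = −log10[H+]
pH = −log10(0.02234) = 1.65

1.65


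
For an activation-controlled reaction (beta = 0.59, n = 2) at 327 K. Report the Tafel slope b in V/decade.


Apply the Tafel slope relation: b = 2.303*R*T/(beta*n*F)
Numerator: 2.303 * 8.314 * 327 = 6261.12
Denominator: 0.59 * 2 * 96485 = 113852.3
b = 6261.12 / 113852.3 = 0.055 V/decade

0.055 V/decade


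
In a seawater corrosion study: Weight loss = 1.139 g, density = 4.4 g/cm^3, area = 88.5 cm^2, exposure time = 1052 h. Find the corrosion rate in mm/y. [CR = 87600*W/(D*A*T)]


Apply the mm/y weight-loss relation: CR = 87600 * W / (D * A * T)
Numerator: 87600 * 1.139 = 99776.4
Denominator: 4.4 * 88.5 * 1052 = 409648.8
CR = 99776.4 / 409648.8 = 0.24357 mm/y

0.24357 mm/y


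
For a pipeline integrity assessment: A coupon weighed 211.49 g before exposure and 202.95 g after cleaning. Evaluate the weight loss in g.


Weight loss = initial − final
WL = 211.49 − 202.95 = 8.54 g

8.54 g


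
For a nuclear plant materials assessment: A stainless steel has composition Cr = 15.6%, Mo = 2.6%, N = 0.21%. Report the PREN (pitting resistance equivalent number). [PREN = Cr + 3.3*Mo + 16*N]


Apply the PREN formula: PREN = Cr + 3.3*Mo + 16*N
PREN = 15.6 + 3.3*2.6 + 16*0.21
PREN = 15.6 + 8.58 + 3.36 = 27.54

27.54


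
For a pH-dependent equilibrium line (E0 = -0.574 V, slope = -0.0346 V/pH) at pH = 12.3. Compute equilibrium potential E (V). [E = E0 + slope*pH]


Apply the Pourbaix line equation: E = E0 + slope*pH
E = -0.574 + (-0.0346)*12.3 = -0.574 + (-0.42558) = -0.99958 V
Rounded to 4 decimal places: E = -0.9996 V

-0.9996 V


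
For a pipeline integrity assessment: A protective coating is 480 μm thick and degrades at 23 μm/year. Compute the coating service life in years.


Service life = thickness / degradation rate
Life = 480 / 23 = 20.9 years

20.9 years


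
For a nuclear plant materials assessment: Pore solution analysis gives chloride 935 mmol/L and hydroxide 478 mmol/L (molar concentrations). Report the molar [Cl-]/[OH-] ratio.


Threshold parameter = [Cl-] / [OH-] (molar basis; both in mmol/L, so units cancel)
Ratio = 935 / 478 = 1.96

1.96


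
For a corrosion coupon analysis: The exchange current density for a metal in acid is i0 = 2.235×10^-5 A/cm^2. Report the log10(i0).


i0 = 2.235×10^-5 A/cm^2
log10(i0) = -4.651

-4.651


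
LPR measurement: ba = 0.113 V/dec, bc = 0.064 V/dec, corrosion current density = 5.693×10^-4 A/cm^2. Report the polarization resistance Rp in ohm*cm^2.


Apply the Stern-Geary equation: Rp = ba*bc / (2.303*icorr*(ba+bc))
ba*bc = 0.113*0.064 = 0.007232
ba+bc = 0.177; 2.303*icorr*(ba+bc) = 2.303*5.693×10^-4*0.177 = 2.3206433×10^-4
Rp = 0.007232 / 2.3206433×10^-4 = 31.2 ohm*cm^2

31.2 ohm*cm^2


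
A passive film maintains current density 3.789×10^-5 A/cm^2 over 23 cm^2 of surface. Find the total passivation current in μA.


I = i_pass * A, then convert A → μA (×10^6)
I = 3.789×10^-5 * 23 * 10^6 = 871.47 μA

871.47 μA


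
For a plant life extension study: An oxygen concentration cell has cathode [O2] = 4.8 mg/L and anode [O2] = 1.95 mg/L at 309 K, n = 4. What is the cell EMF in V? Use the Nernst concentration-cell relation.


Apply the Nernst concentration-cell relation: E = (RT/nF)*ln(C_cathode/C_anode)
RT/nF = 8.314*309/(4*96485) = 0.00665654 V
ln(4.8/1.95) = 0.90079
E = 0.00665654 * 0.90079 = 0.006 V

0.006 V


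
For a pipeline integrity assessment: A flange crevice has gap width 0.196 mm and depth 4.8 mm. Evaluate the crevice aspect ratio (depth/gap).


Aspect ratio = depth / gap
Ratio = 4.8 / 0.196 = 24.5

24.5


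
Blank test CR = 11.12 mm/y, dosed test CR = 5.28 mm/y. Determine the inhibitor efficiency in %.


Apply the inhibitor-efficiency definition: IE = (CR_blank − CR_inh)/CR_blank × 100
IE = (11.12 − 5.28) / 11.12 × 100
IE = 5.84 / 11.12 × 100 = 52.5 %

52.5 %


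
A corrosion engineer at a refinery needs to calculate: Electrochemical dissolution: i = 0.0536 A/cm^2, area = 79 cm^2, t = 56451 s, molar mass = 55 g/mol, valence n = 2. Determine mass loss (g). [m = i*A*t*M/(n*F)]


Apply Faraday's law: m = i*A*t*M / (n*F)
Total charge passed Q = i*A*t = 0.0536*79*56451 = 239036.1144 C
m = Q*M/(n*F) = 239036.1144*55/(2*96485) = 68.13 g

68.13 g


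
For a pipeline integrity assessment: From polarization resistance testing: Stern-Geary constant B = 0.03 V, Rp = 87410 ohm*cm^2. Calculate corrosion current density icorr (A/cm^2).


Apply the Stern-Geary relation: icorr = B / Rp
icorr = 0.03 / 87410 = 3.432×10^-7 A/cm^2

3.432×10^-7 A/cm^2


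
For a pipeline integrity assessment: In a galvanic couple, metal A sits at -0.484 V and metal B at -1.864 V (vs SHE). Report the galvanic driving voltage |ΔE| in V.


Driving voltage is the absolute potential difference.
|ΔE| = |-0.484 − (-1.864)| = 1.38 V

1.38 V


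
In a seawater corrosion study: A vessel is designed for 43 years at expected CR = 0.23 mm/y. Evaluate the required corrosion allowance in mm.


Corrosion allowance = CR × design life
CA = 0.23 * 43 = 9.89 mm

9.89 mm


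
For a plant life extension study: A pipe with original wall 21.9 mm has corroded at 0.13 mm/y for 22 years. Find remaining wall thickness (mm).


Remaining wall = original − CR × time
t = 21.9 − 0.13*22 = 21.9 − 2.86 = 19.04 mm

19.04 mm


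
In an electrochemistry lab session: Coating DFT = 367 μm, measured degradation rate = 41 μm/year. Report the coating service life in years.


Service life = thickness / degradation rate
Life = 367 / 41 = 9.0 years

9.0 years


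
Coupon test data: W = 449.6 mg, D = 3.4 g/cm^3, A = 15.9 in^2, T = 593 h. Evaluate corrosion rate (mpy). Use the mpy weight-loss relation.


Apply the mpy weight-loss relation: CR = 534 * W / (D * A * T)
Numerator: 534 * 449.6 = 240086.4
Denominator: 3.4 * 15.9 * 593 = 32057.58
CR = 240086.4 / 32057.58 = 7.489 mpy

7.489 mpy


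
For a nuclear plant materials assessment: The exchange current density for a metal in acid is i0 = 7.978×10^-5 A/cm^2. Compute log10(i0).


i0 = 7.978×10^-5 A/cm^2
log10(i0) = -4.098

-4.098


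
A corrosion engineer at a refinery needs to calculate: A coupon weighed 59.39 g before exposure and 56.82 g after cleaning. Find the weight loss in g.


Weight loss = initial − final
WL = 59.39 − 56.82 = 2.57 g

2.57 g


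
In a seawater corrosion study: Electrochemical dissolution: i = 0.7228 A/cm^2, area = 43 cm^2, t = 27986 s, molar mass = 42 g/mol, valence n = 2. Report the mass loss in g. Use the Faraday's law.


Apply Faraday's law: m = i*A*t*M / (n*F)
Total charge passed Q = i*A*t = 0.7228*43*27986 = 869816.0744 C
m = Q*M/(n*F) = 869816.0744*42/(2*96485) = 189.316 g

189.316 g


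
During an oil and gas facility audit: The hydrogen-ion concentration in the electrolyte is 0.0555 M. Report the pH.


pH = −log10[H+]
pH = −log10(0.0555) = 1.26

1.26


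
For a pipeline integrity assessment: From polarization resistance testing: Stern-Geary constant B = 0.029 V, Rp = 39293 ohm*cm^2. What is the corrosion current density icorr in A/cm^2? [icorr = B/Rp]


Apply the Stern-Geary relation: icorr = B / Rp
icorr = 0.029 / 39293 = 7.38×10^-7 A/cm^2

7.38×10^-7 A/cm^2


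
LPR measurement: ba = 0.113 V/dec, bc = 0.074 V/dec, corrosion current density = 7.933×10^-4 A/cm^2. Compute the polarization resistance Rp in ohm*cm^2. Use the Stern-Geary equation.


Apply the Stern-Geary equation: Rp = ba*bc / (2.303*icorr*(ba+bc))
ba*bc = 0.113*0.074 = 0.008362
ba+bc = 0.187; 2.303*icorr*(ba+bc) = 2.303*7.933×10^-4*0.187 = 3.4164337×10^-4
Rp = 0.008362 / 3.4164337×10^-4 = 24.5 ohm*cm^2

24.5 ohm*cm^2


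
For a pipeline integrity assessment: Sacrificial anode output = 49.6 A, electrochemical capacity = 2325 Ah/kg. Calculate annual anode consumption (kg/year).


Annual consumption = current * hours per year / capacity
Rate = 49.6 * 8760 / 2325 = 186.9 kg/year

186.9 kg/year


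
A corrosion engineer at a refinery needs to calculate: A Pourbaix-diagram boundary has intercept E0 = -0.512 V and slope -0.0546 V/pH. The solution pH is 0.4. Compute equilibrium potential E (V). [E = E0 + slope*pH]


Apply the Pourbaix line equation: E = E0 + slope*pH
E = -0.512 + (-0.0546)*0.4 = -0.512 + (-0.02184) = -0.53384 V
Rounded to 3 decimal places: E = -0.534 V

-0.534 V


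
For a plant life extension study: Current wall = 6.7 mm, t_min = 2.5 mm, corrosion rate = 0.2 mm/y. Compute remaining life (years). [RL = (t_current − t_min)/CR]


Apply the remaining-life relation: RL = (t_current − t_min) / CR
RL = (6.7 − 2.5) / 0.2 = 4.2 / 0.2 = 21.0 years

21.0 years


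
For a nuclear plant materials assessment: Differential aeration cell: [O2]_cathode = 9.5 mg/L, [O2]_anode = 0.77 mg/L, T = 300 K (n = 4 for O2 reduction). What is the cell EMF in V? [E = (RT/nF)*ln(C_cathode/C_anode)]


Apply the Nernst concentration-cell relation: E = (RT/nF)*ln(C_cathode/C_anode)
RT/nF = 8.314*300/(4*96485) = 0.00646266 V
ln(9.5/0.77) = 2.51266
E = 0.00646266 * 2.51266 = 0.01624 V

0.01624 V


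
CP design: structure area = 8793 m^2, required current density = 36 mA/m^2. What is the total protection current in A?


I = area * current density, then convert mA → A (÷1000)
I = 8793 * 36 / 1000 = 316.55 A

316.55 A


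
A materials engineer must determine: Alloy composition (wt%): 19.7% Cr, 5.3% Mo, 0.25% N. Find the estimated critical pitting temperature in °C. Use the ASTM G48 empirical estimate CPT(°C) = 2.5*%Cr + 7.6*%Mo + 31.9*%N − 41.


Apply the ASTM G48 empirical CPT estimate: CPT(°C) = 2.5*%Cr + 7.6*%Mo + 31.9*%N − 41
2.5*19.7 = 49.25; 7.6*5.3 = 40.28; 31.9*0.25 = 7.975
CPT = 49.25 + 40.28 + 7.975 − 41 = 56.505 °C
Rounded to 0.1 °C: CPT ≈ 56.5 °C

56.5 °C


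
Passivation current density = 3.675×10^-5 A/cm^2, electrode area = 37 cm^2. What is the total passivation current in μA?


I = i_pass * A, then convert A → μA (×10^6)
I = 3.675×10^-5 * 37 * 10^6 = 1359.75 μA

1359.75 μA


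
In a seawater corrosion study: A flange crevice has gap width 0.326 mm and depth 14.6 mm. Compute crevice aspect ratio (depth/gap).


Aspect ratio = depth / gap
Ratio = 14.6 / 0.326 = 44.8

44.8


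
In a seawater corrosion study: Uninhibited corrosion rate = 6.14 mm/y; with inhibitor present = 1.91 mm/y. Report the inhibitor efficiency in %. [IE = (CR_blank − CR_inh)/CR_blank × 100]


Apply the inhibitor-efficiency definition: IE = (CR_blank − CR_inh)/CR_blank × 100
IE = (6.14 − 1.91) / 6.14 × 100
IE = 4.23 / 6.14 × 100 = 68.9 %

68.9 %


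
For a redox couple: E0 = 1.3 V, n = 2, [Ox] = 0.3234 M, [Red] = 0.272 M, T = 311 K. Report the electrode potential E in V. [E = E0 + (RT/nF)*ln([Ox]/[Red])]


Apply the Nernst equation: E = E0 + (RT/nF)*ln([Ox]/[Red])
Step 1: RT/nF = 8.314*311/(2*96485) = 0.01339925 V
Step 2: [Ox]/[Red] = 0.3234/0.272 = 1.188971
Step 3: ln(1.188971) = 0.173088
Step 4: correction = 0.01339925 * 0.173088 = 0.0023 V
E = 1.3 + 0.0023 = 1.3023 V

1.3023 V


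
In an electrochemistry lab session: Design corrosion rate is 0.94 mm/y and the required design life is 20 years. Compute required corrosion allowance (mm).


Corrosion allowance = CR × design life
CA = 0.94 * 20 = 18.8 mm

18.8 mm


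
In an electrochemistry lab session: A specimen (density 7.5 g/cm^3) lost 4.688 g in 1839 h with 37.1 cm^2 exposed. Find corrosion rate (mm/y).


Apply the mm/y weight-loss relation: CR = 87600 * W / (D * A * T)
Numerator: 87600 * 4.688 = 410668.8
Denominator: 7.5 * 37.1 * 1839 = 511701.75
CR = 410668.8 / 511701.75 = 0.80256 mm/y

0.80256 mm/y


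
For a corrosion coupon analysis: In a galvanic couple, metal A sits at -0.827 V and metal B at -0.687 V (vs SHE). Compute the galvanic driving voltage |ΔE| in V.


Driving voltage is the absolute potential difference.
|ΔE| = |-0.827 − (-0.687)| = 0.14 V

0.14 V


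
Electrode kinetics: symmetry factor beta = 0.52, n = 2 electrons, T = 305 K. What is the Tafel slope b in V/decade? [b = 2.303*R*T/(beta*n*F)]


Apply the Tafel slope relation: b = 2.303*R*T/(beta*n*F)
Numerator: 2.303 * 8.314 * 305 = 5839.88
Denominator: 0.52 * 2 * 96485 = 100344.4
b = 5839.88 / 100344.4 = 0.0582 V/decade

0.0582 V/decade


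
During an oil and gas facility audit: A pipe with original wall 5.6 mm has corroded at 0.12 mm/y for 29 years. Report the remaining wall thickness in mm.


Remaining wall = original − CR × time
t = 5.6 − 0.12*29 = 5.6 − 3.48 = 2.12 mm

2.12 mm


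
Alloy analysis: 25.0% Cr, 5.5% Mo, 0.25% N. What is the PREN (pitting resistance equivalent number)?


Apply the PREN formula: PREN = Cr + 3.3*Mo + 16*N
PREN = 25.0 + 3.3*5.5 + 16*0.25
PREN = 25.0 + 18.15 + 4.0 = 47.15

47.15


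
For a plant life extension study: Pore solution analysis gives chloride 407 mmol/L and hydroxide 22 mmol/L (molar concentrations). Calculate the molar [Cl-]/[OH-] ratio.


Threshold parameter = [Cl-] / [OH-] (molar basis; both in mmol/L, so units cancel)
Ratio = 407 / 22 = 18.5

18.5


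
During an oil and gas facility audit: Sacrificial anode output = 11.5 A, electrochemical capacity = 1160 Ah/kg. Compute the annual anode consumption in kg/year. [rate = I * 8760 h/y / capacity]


Annual consumption = current * hours per year / capacity
Rate = 11.5 * 8760 / 1160 = 86.8 kg/year

86.8 kg/year


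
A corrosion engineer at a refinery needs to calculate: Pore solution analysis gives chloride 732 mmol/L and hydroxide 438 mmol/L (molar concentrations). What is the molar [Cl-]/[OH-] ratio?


Threshold parameter = [Cl-] / [OH-] (molar basis; both in mmol/L, so units cancel)
Ratio = 732 / 438 = 1.67

1.67


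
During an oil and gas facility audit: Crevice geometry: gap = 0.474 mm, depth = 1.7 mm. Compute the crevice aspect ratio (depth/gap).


Aspect ratio = depth / gap
Ratio = 1.7 / 0.474 = 3.6

3.6


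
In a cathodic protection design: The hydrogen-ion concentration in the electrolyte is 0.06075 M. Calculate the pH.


pH = −log10[H+]
pH = −log10(0.06075) = 1.22

1.22


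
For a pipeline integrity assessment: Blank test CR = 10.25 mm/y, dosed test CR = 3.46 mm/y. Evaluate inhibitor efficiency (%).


Apply the inhibitor-efficiency definition: IE = (CR_blank − CR_inh)/CR_blank × 100
IE = (10.25 − 3.46) / 10.25 × 100
IE = 6.79 / 10.25 × 100 = 66.2 %

66.2 %


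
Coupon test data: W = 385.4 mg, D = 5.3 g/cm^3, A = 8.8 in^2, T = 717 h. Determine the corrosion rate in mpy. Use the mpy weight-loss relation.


Apply the mpy weight-loss relation: CR = 534 * W / (D * A * T)
Numerator: 534 * 385.4 = 205803.6
Denominator: 5.3 * 8.8 * 717 = 33440.88
CR = 205803.6 / 33440.88 = 6.15425 mpy

6.15425 mpy


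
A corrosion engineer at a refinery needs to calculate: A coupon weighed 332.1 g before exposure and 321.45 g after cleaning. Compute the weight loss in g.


Weight loss = initial − final
WL = 332.1 − 321.45 = 10.65 g

10.65 g


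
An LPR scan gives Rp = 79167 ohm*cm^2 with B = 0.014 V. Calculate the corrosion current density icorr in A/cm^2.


Apply the Stern-Geary relation: icorr = B / Rp
icorr = 0.014 / 79167 = 1.768×10^-7 A/cm^2

1.768×10^-7 A/cm^2


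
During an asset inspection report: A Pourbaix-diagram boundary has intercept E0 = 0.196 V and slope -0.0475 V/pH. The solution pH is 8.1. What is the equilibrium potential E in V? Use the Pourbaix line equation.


Apply the Pourbaix line equation: E = E0 + slope*pH
E = 0.196 + (-0.0475)*8.1 = 0.196 + (-0.38475) = -0.18875 V
Rounded to 4 decimal places: E = -0.1888 V

-0.1888 V


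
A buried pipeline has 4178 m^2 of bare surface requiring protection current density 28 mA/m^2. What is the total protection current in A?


I = area * current density, then convert mA → A (÷1000)
I = 4178 * 28 / 1000 = 116.98 A

116.98 A


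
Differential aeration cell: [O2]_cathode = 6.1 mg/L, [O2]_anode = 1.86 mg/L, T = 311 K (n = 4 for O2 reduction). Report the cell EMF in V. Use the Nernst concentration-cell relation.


Apply the Nernst concentration-cell relation: E = (RT/nF)*ln(C_cathode/C_anode)
RT/nF = 8.314*311/(4*96485) = 0.00669963 V
ln(6.1/1.86) = 1.18771
E = 0.00669963 * 1.18771 = 0.00796 V

0.00796 V


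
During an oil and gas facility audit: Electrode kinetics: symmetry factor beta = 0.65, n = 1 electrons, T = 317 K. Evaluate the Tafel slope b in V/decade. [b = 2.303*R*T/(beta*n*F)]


Apply the Tafel slope relation: b = 2.303*R*T/(beta*n*F)
Numerator: 2.303 * 8.314 * 317 = 6069.64
Denominator: 0.65 * 1 * 96485 = 62715.25
b = 6069.64 / 62715.25 = 0.097 V/decade

0.097 V/decade


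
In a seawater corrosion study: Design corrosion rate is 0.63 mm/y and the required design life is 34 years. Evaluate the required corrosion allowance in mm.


Corrosion allowance = CR × design life
CA = 0.63 * 34 = 21.42 mm

21.42 mm


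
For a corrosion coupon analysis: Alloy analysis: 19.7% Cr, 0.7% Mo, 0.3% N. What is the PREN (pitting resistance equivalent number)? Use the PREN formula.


Apply the PREN formula: PREN = Cr + 3.3*Mo + 16*N
PREN = 19.7 + 3.3*0.7 + 16*0.3
PREN = 19.7 + 2.31 + 4.8 = 26.81

26.81


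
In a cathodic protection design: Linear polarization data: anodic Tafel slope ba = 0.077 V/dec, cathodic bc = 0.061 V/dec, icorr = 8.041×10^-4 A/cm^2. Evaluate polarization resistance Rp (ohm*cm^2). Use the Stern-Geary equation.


Apply the Stern-Geary equation: Rp = ba*bc / (2.303*icorr*(ba+bc))
ba*bc = 0.077*0.061 = 0.004697
ba+bc = 0.138; 2.303*icorr*(ba+bc) = 2.303*8.041×10^-4*0.138 = 2.5555424×10^-4
Rp = 0.004697 / 2.5555424×10^-4 = 18.4 ohm*cm^2

18.4 ohm*cm^2


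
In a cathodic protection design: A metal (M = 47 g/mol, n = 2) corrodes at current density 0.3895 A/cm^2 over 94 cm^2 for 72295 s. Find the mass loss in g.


Apply Faraday's law: m = i*A*t*M / (n*F)
Total charge passed Q = i*A*t = 0.3895*94*72295 = 2646936.835 C
m = Q*M/(n*F) = 2646936.835*47/(2*96485) = 644.69105 g

644.69105 g


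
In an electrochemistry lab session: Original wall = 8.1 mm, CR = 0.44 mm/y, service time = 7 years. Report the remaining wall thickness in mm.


Remaining wall = original − CR × time
t = 8.1 − 0.44*7 = 8.1 − 3.08 = 5.02 mm

5.02 mm


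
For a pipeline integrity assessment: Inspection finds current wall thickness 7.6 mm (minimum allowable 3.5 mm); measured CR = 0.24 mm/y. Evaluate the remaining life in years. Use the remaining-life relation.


Apply the remaining-life relation: RL = (t_current − t_min) / CR
RL = (7.6 − 3.5) / 0.24 = 4.1 / 0.24 = 17.1 years

17.1 years


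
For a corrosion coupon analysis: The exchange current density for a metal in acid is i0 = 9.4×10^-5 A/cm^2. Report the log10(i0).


i0 = 9.4×10^-5 A/cm^2
log10(i0) = -4.027

-4.027


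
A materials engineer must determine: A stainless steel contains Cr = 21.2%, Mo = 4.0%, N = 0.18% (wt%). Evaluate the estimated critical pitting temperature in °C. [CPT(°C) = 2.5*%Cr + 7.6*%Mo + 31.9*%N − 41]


Apply the ASTM G48 empirical CPT estimate: CPT(°C) = 2.5*%Cr + 7.6*%Mo + 31.9*%N − 41
2.5*21.2 = 53; 7.6*4.0 = 30.4; 31.9*0.18 = 5.742
CPT = 53 + 30.4 + 5.742 − 41 = 48.142 °C
Rounded to 0.1 °C: CPT ≈ 48.1 °C

48.1 °C


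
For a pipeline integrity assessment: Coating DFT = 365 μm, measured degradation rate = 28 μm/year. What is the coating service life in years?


Service life = thickness / degradation rate
Life = 365 / 28 = 13.0 years

13.0 years


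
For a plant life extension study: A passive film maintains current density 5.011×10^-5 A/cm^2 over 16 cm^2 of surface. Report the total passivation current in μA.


I = i_pass * A, then convert A → μA (×10^6)
I = 5.011×10^-5 * 16 * 10^6 = 801.76 μA

801.76 μA


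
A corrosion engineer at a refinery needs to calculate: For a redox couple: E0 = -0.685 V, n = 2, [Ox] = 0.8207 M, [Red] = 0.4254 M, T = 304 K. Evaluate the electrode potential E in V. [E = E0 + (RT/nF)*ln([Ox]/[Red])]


Apply the Nernst equation: E = E0 + (RT/nF)*ln([Ox]/[Red])
Step 1: RT/nF = 8.314*304/(2*96485) = 0.01309766 V
Step 2: [Ox]/[Red] = 0.8207/0.4254 = 1.929243
Step 3: ln(1.929243) = 0.657128
Step 4: correction = 0.01309766 * 0.657128 = 0.0086 V
E = -0.685 + 0.0086 = -0.6764 V

-0.6764 V


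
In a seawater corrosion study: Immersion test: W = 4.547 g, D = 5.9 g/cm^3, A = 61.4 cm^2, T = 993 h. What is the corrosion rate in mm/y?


Apply the mm/y weight-loss relation: CR = 87600 * W / (D * A * T)
Numerator: 87600 * 4.547 = 398317.2
Denominator: 5.9 * 61.4 * 993 = 359724.18
CR = 398317.2 / 359724.18 = 1.1073 mm/y

1.1073 mm/y


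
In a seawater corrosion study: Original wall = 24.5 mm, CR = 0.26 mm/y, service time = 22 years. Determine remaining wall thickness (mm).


Remaining wall = original − CR × time
t = 24.5 − 0.26*22 = 24.5 − 5.72 = 18.78 mm

18.78 mm


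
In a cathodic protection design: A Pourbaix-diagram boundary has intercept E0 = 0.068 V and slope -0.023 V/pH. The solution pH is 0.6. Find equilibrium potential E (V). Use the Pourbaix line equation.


Apply the Pourbaix line equation: E = E0 + slope*pH
E = 0.068 + (-0.023)*0.6 = 0.068 + (-0.0138) = 0.0542 V
Rounded to 4 decimal places: E = 0.0542 V

0.0542 V


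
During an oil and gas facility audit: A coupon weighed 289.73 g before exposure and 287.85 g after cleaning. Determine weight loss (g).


Weight loss = initial − final
WL = 289.73 − 287.85 = 1.88 g

1.88 g


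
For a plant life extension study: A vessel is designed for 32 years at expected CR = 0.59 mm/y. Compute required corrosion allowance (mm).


Corrosion allowance = CR × design life
CA = 0.59 * 32 = 18.88 mm

18.88 mm


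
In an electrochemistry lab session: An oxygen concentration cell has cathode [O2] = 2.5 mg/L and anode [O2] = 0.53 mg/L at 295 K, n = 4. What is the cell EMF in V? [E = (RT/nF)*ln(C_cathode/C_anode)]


Apply the Nernst concentration-cell relation: E = (RT/nF)*ln(C_cathode/C_anode)
RT/nF = 8.314*295/(4*96485) = 0.00635495 V
ln(2.5/0.53) = 1.55117
E = 0.00635495 * 1.55117 = 0.00986 V

0.00986 V


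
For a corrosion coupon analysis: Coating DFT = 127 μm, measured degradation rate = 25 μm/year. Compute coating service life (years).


Service life = thickness / degradation rate
Life = 127 / 25 = 5.1 years

5.1 years


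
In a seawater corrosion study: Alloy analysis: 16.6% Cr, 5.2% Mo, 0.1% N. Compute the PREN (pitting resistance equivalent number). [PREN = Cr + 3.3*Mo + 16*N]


Apply the PREN formula: PREN = Cr + 3.3*Mo + 16*N
PREN = 16.6 + 3.3*5.2 + 16*0.1
PREN = 16.6 + 17.16 + 1.6 = 35.36

35.36


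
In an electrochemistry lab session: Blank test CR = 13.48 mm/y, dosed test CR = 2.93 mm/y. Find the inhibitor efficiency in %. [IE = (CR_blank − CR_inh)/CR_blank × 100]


Apply the inhibitor-efficiency definition: IE = (CR_blank − CR_inh)/CR_blank × 100
IE = (13.48 − 2.93) / 13.48 × 100
IE = 10.55 / 13.48 × 100 = 78.3 %

78.3 %


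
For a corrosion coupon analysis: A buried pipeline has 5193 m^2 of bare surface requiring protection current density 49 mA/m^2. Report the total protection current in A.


I = area * current density, then convert mA → A (÷1000)
I = 5193 * 49 / 1000 = 254.46 A

254.46 A


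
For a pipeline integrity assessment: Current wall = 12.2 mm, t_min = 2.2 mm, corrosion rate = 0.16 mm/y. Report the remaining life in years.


Apply the remaining-life relation: RL = (t_current − t_min) / CR
RL = (12.2 − 2.2) / 0.16 = 10.0 / 0.16 = 62.5 years

62.5 years


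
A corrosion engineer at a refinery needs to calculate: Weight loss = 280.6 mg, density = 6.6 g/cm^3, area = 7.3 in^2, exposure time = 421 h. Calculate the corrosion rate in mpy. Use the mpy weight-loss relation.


Apply the mpy weight-loss relation: CR = 534 * W / (D * A * T)
Numerator: 534 * 280.6 = 149840.4
Denominator: 6.6 * 7.3 * 421 = 20283.78
CR = 149840.4 / 20283.78 = 7.3872 mpy

7.3872 mpy


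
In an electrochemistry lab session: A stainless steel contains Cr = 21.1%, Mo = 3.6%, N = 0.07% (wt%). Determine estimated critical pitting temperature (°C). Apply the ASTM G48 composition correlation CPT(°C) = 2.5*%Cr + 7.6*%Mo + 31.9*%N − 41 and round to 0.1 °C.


Apply the ASTM G48 empirical CPT estimate: CPT(°C) = 2.5*%Cr + 7.6*%Mo + 31.9*%N − 41
2.5*21.1 = 52.75; 7.6*3.6 = 27.36; 31.9*0.07 = 2.233
CPT = 52.75 + 27.36 + 2.233 − 41 = 41.343 °C
Rounded to 0.1 °C: CPT ≈ 41.3 °C

41.3 °C


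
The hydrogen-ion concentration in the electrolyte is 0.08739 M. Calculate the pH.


pH = −log10[H+]
pH = −log10(0.08739) = 1.06

1.06


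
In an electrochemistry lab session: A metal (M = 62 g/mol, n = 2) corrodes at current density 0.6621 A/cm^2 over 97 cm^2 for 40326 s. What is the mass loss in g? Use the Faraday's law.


Apply Faraday's law: m = i*A*t*M / (n*F)
Total charge passed Q = i*A*t = 0.6621*97*40326 = 2589884.9262 C
m = Q*M/(n*F) = 2589884.9262*62/(2*96485) = 832.113 g

832.113 g


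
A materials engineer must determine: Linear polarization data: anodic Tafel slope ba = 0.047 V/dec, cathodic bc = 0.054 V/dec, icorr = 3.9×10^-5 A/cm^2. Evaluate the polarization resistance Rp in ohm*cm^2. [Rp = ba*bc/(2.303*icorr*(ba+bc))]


Apply the Stern-Geary equation: Rp = ba*bc / (2.303*icorr*(ba+bc))
ba*bc = 0.047*0.054 = 0.002538
ba+bc = 0.101; 2.303*icorr*(ba+bc) = 2.303*3.9×10^-5*0.101 = 9.071517×10^-6
Rp = 0.002538 / 9.071517×10^-6 = 279.78 ohm*cm^2

279.78 ohm*cm^2


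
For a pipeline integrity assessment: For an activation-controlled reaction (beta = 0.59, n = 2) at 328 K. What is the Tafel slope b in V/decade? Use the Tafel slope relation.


Apply the Tafel slope relation: b = 2.303*R*T/(beta*n*F)
Numerator: 2.303 * 8.314 * 328 = 6280.26
Denominator: 0.59 * 2 * 96485 = 113852.3
b = 6280.26 / 113852.3 = 0.055 V/decade

0.055 V/decade


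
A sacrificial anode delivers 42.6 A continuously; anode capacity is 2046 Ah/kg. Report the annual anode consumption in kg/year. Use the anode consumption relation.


Annual consumption = current * hours per year / capacity
Rate = 42.6 * 8760 / 2046 = 182.4 kg/year

182.4 kg/year


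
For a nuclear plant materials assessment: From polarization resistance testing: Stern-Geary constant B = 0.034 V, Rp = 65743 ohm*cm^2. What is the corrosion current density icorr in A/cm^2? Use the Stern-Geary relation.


Apply the Stern-Geary relation: icorr = B / Rp
icorr = 0.034 / 65743 = 5.172×10^-7 A/cm^2

5.172×10^-7 A/cm^2


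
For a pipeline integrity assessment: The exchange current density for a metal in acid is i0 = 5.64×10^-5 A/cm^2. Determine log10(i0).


i0 = 5.64×10^-5 A/cm^2
log10(i0) = -4.249

-4.249


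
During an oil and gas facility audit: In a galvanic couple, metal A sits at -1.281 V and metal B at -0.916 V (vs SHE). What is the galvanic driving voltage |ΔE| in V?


Driving voltage is the absolute potential difference.
|ΔE| = |-1.281 − (-0.916)| = 0.365 V

0.365 V


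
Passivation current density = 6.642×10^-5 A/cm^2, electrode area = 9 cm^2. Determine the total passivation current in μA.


I = i_pass * A, then convert A → μA (×10^6)
I = 6.642×10^-5 * 9 * 10^6 = 597.78 μA

597.78 μA


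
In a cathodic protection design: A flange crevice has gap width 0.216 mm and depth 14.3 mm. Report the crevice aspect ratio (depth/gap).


Aspect ratio = depth / gap
Ratio = 14.3 / 0.216 = 66.2

66.2


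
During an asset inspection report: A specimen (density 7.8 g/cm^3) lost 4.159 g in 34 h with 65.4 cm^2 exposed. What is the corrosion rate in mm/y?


Apply the mm/y weight-loss relation: CR = 87600 * W / (D * A * T)
Numerator: 87600 * 4.159 = 364328.4
Denominator: 7.8 * 65.4 * 34 = 17344.08
CR = 364328.4 / 17344.08 = 21.005922 mm/y

21.005922 mm/y


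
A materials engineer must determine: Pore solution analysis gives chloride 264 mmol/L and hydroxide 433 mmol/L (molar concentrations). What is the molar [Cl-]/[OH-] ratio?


Threshold parameter = [Cl-] / [OH-] (molar basis; both in mmol/L, so units cancel)
Ratio = 264 / 433 = 0.61

0.61


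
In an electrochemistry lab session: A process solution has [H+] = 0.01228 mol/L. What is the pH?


pH = −log10[H+]
pH = −log10(0.01228) = 1.91

1.91


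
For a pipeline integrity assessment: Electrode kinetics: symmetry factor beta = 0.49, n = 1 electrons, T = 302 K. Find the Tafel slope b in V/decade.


Apply the Tafel slope relation: b = 2.303*R*T/(beta*n*F)
Numerator: 2.303 * 8.314 * 302 = 5782.44
Denominator: 0.49 * 1 * 96485 = 47277.65
b = 5782.44 / 47277.65 = 0.1223 V/decade

0.1223 V/decade


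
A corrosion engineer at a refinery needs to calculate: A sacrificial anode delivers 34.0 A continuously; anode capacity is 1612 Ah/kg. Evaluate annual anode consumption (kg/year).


Annual consumption = current * hours per year / capacity
Rate = 34.0 * 8760 / 1612 = 184.8 kg/year

184.8 kg/year


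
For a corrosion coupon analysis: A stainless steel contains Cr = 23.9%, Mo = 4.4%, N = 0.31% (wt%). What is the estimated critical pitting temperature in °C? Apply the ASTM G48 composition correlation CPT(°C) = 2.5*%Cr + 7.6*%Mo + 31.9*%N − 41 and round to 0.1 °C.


Apply the ASTM G48 empirical CPT estimate: CPT(°C) = 2.5*%Cr + 7.6*%Mo + 31.9*%N − 41
2.5*23.9 = 59.75; 7.6*4.4 = 33.44; 31.9*0.31 = 9.889
CPT = 59.75 + 33.44 + 9.889 − 41 = 62.079 °C
Rounded to 0.1 °C: CPT ≈ 62.1 °C

62.1 °C


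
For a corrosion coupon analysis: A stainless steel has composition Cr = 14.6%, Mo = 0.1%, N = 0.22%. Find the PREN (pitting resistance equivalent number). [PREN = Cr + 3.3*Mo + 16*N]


Apply the PREN formula: PREN = Cr + 3.3*Mo + 16*N
PREN = 14.6 + 3.3*0.1 + 16*0.22
PREN = 14.6 + 0.33 + 3.52 = 18.45

18.45


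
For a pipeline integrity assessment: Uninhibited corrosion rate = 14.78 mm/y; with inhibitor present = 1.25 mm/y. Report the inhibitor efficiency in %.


Apply the inhibitor-efficiency definition: IE = (CR_blank − CR_inh)/CR_blank × 100
IE = (14.78 − 1.25) / 14.78 × 100
IE = 13.53 / 14.78 × 100 = 91.5 %

91.5 %


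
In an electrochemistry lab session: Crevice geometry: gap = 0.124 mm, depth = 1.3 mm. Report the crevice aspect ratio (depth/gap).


Aspect ratio = depth / gap
Ratio = 1.3 / 0.124 = 10.5

10.5


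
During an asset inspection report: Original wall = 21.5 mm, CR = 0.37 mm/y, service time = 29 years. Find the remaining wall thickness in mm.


Remaining wall = original − CR × time
t = 21.5 − 0.37*29 = 21.5 − 10.73 = 10.77 mm

10.77 mm


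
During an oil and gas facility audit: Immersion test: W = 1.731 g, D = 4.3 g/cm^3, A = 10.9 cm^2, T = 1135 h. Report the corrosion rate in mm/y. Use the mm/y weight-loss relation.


Apply the mm/y weight-loss relation: CR = 87600 * W / (D * A * T)
Numerator: 87600 * 1.731 = 151635.6
Denominator: 4.3 * 10.9 * 1135 = 53197.45
CR = 151635.6 / 53197.45 = 2.8504 mm/y

2.8504 mm/y


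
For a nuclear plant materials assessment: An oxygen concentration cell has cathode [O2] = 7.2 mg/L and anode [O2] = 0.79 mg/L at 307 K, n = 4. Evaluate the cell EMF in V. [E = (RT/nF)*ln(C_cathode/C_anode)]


Apply the Nernst concentration-cell relation: E = (RT/nF)*ln(C_cathode/C_anode)
RT/nF = 8.314*307/(4*96485) = 0.00661346 V
ln(7.2/0.79) = 2.2098
E = 0.00661346 * 2.2098 = 0.01461 V

0.01461 V
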